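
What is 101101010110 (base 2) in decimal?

Sum of powers of 2 for each 1-bit:
2^1 + 2^2 + 2^4 + 2^6 + 2^8 + 2^9 + 2^11
= 2 + 4 + 16 + 64 + 256 + 512 + 2048
= 2902



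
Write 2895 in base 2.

Using repeated division by 2:
2895 ÷ 2 = 1447 remainder 1
1447 ÷ 2 = 723 remainder 1
723 ÷ 2 = 361 remainder 1
361 ÷ 2 = 180 remainder 1
180 ÷ 2 = 90 remainder 0
90 ÷ 2 = 45 remainder 0
45 ÷ 2 = 22 remainder 1
22 ÷ 2 = 11 remainder 0
11 ÷ 2 = 5 remainder 1
5 ÷ 2 = 2 remainder 1
2 ÷ 2 = 1 remainder 0
1 ÷ 2 = 0 remainder 1
Reading remainders bottom to top: 101101001111



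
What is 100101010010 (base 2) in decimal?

Sum of powers of 2 for each 1-bit:
2^1 + 2^4 + 2^6 + 2^8 + 2^11
= 2 + 16 + 64 + 256 + 2048
= 2386



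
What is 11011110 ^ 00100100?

XOR: 1 when bits differ
  11011110
^ 00100100
----------
  11111010
Decimal: 222 ^ 36 = 250



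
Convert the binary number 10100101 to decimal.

Sum of powers of 2 for each 1-bit:
2^0 + 2^2 + 2^5 + 2^7
= 1 + 4 + 32 + 128
= 165



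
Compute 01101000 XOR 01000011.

XOR: 1 when bits differ
  01101000
^ 01000011
----------
  00101011
Decimal: 104 ^ 67 = 43



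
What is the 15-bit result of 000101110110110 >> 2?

Original: 000101110110110 (decimal 2998)
Shift right by 2 positions
Drop the 2 low bits; fill with zeros on the left
Result: 000001011101101 (decimal 749)
Equivalent: 2998 >> 2 = 2998 ÷ 2^2 = 749



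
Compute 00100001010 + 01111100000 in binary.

Add column by column from the right: bit + bit + carry-in; write the sum mod 2, carry 1 when the sum is 2 or 3.
carry:  11000000000
        00100001010
+       01111100000
-------------------
       010011101010
(the carry out of the leftmost column, 0, becomes the leading bit)
Decimal check:
  00100001010 = 256 + 8 + 2 = 266
  01111100000 = 512 + 256 + 128 + 64 + 32 = 992
  266 + 992 = 1258, and 010011101010 = 1024 + 128 + 64 + 32 + 8 + 2 = 1258 ✓



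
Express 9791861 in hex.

Using repeated division by 16 (digits 10–15 are A–F):
9791861 ÷ 16 = 611991 remainder 5
611991 ÷ 16 = 38249 remainder 7
38249 ÷ 16 = 2390 remainder 9
2390 ÷ 16 = 149 remainder 6
149 ÷ 16 = 9 remainder 5
9 ÷ 16 = 0 remainder 9
Reading remainders bottom to top: 956975



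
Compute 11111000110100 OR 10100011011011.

OR: 1 when either bit is 1
  11111000110100
| 10100011011011
----------------
  11111011111111
Decimal: 15924 | 10459 = 16127



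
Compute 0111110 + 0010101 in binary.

Add column by column from the right: bit + bit + carry-in; write the sum mod 2, carry 1 when the sum is 2 or 3.
carry:  1111000
        0111110
+       0010101
---------------
       01010011
(the carry out of the leftmost column, 0, becomes the leading bit)
Decimal check:
  0111110 = 32 + 16 + 8 + 4 + 2 = 62
  0010101 = 16 + 4 + 1 = 21
  62 + 21 = 83, and 01010011 = 64 + 16 + 2 + 1 = 83 ✓



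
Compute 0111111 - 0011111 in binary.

Method 1 - Direct subtraction (column by column from the right: bit − bit − borrow-in; if negative, add 2 and borrow 1 from the next column):
borrow: 0000000
        0111111
-       0011111
---------------
        0100000

Method 2 - Add two's complement:
Two's complement of 0011111: invert → 1100000, add 1 → 1100001
  0111111
+ 1100001
---------
 10100000  (end carry out of the top bit = 1)
Discarding the end carry: 0100000
Decimal check:
  0111111 = 32 + 16 + 8 + 4 + 2 + 1 = 63
  0011111 = 16 + 8 + 4 + 2 + 1 = 31
  63 - 31 = 32, and 0100000 = 32 ✓



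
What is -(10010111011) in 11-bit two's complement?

Original (sign bit 1, negative): 10010111011
Step 1 - Invert all bits: 01101000100
Step 2 - Add 1: 01101000101
Verification: 10010111011 + 01101000101 = 100000000000; discarding the end carry (carry out of the top bit) leaves the 11-bit value 00000000000, as required for x + (-x)



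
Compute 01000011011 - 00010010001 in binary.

Method 1 - Direct subtraction (column by column from the right: bit − bit − borrow-in; if negative, add 2 and borrow 1 from the next column):
borrow: 01100000000
        01000011011
-       00010010001
-------------------
        00110001010

Method 2 - Add two's complement:
Two's complement of 00010010001: invert → 11101101110, add 1 → 11101101111
  01000011011
+ 11101101111
-------------
 100110001010  (end carry out of the top bit = 1)
Discarding the end carry: 00110001010
Decimal check:
  01000011011 = 512 + 16 + 8 + 2 + 1 = 539
  00010010001 = 128 + 16 + 1 = 145
  539 - 145 = 394, and 00110001010 = 256 + 128 + 8 + 2 = 394 ✓



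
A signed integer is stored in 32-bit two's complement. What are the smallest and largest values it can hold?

For 32-bit two's complement:
Minimum: -2^31 = -2147483648
Maximum: 2^31 - 1 = 2147483647



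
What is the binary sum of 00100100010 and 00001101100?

Add column by column from the right: bit + bit + carry-in; write the sum mod 2, carry 1 when the sum is 2 or 3.
carry:  00011000000
        00100100010
+       00001101100
-------------------
       000110001110
(the carry out of the leftmost column, 0, becomes the leading bit)
Decimal check:
  00100100010 = 256 + 32 + 2 = 290
  00001101100 = 64 + 32 + 8 + 4 = 108
  290 + 108 = 398, and 000110001110 = 256 + 128 + 8 + 4 + 2 = 398 ✓



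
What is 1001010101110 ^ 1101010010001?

XOR: 1 when bits differ
  1001010101110
^ 1101010010001
---------------
  0100000111111
Decimal: 4782 ^ 6801 = 2111



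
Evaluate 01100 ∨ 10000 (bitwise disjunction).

OR: 1 when either bit is 1
  01100
| 10000
-------
  11100
Decimal: 12 | 16 = 28



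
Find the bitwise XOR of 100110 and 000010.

XOR: 1 when bits differ
  100110
^ 000010
--------
  100100
Decimal: 38 ^ 2 = 36



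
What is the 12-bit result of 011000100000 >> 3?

Original: 011000100000 (decimal 1568)
Shift right by 3 positions
Drop the 3 low bits; fill with zeros on the left
Result: 000011000100 (decimal 196)
Equivalent: 1568 >> 3 = 1568 ÷ 2^3 = 196



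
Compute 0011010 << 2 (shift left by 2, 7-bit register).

Original: 0011010 (decimal 26)
Shift left by 2 positions
Append 2 zeros on the right
Result: 1101000 (decimal 104)
Equivalent: 26 << 2 = 26 × 2^2 = 104



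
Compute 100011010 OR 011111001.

OR: 1 when either bit is 1
  100011010
| 011111001
-----------
  111111011
Decimal: 282 | 249 = 507



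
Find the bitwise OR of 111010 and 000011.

OR: 1 when either bit is 1
  111010
| 000011
--------
  111011
Decimal: 58 | 3 = 59



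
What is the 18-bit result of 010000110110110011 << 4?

Original: 010000110110110011 (decimal 69043)
Shift left by 4 positions
Append 4 zeros on the right and drop the 4 high bits that overflow the 18-bit width
Result: 001101101100110000 (decimal 56112)
Equivalent: 69043 << 4 = 69043 × 2^4 = 1104688, truncated to 18 bits = 56112



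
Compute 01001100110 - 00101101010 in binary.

Method 1 - Direct subtraction (column by column from the right: bit − bit − borrow-in; if negative, add 2 and borrow 1 from the next column):
borrow: 01111110000
        01001100110
-       00101101010
-------------------
        00011111100

Method 2 - Add two's complement:
Two's complement of 00101101010: invert → 11010010101, add 1 → 11010010110
  01001100110
+ 11010010110
-------------
 100011111100  (end carry out of the top bit = 1)
Discarding the end carry: 00011111100
Decimal check:
  01001100110 = 512 + 64 + 32 + 4 + 2 = 614
  00101101010 = 256 + 64 + 32 + 8 + 2 = 362
  614 - 362 = 252, and 00011111100 = 128 + 64 + 32 + 16 + 8 + 4 = 252 ✓



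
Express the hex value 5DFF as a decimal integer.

Expand by place value (powers of 16):
Digit values: D = 13, F = 15
5DFF = 5 × 16^3 + 13 × 16^2 + 15 × 16^1 + 15 × 16^0
= 5 × 4096 + 13 × 256 + 15 × 16 + 15 × 1
= 20480 + 3328 + 240 + 15
= 24063



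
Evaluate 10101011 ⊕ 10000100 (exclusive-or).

XOR: 1 when bits differ
  10101011
^ 10000100
----------
  00101111
Decimal: 171 ^ 132 = 47



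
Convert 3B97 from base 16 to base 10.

Expand by place value (powers of 16):
Digit values: B = 11
3B97 = 3 × 16^3 + 11 × 16^2 + 9 × 16^1 + 7 × 16^0
= 3 × 4096 + 11 × 256 + 9 × 16 + 7 × 1
= 12288 + 2816 + 144 + 7
= 15255



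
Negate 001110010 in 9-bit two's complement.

Original: 001110010
Step 1 - Invert all bits: 110001101
Step 2 - Add 1: 110001110
Verification: 001110010 + 110001110 = 1000000000; discarding the end carry (carry out of the top bit) leaves the 9-bit value 000000000, as required for x + (-x)



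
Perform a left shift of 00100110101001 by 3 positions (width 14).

Original: 00100110101001 (decimal 2473)
Shift left by 3 positions
Append 3 zeros on the right and drop the 3 high bits that overflow the 14-bit width
Result: 00110101001000 (decimal 3400)
Equivalent: 2473 << 3 = 2473 × 2^3 = 19784, truncated to 14 bits = 3400



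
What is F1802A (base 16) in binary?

Convert each hex digit to 4 bits:
  F = 1111
  1 = 0001
  8 = 1000
  0 = 0000
  2 = 0010
  A = 1010
Concatenate: 111100011000000000101010



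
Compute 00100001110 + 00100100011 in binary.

Add column by column from the right: bit + bit + carry-in; write the sum mod 2, carry 1 when the sum is 2 or 3.
carry:  01000011100
        00100001110
+       00100100011
-------------------
       001000110001
(the carry out of the leftmost column, 0, becomes the leading bit)
Decimal check:
  00100001110 = 256 + 8 + 4 + 2 = 270
  00100100011 = 256 + 32 + 2 + 1 = 291
  270 + 291 = 561, and 001000110001 = 512 + 32 + 16 + 1 = 561 ✓



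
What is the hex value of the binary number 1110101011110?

Group into 4-bit nibbles from right:
  0001 = 1
  1101 = D
  0101 = 5
  1110 = E
Result: 1D5E



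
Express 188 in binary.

Using repeated division by 2:
188 ÷ 2 = 94 remainder 0
94 ÷ 2 = 47 remainder 0
47 ÷ 2 = 23 remainder 1
23 ÷ 2 = 11 remainder 1
11 ÷ 2 = 5 remainder 1
5 ÷ 2 = 2 remainder 1
2 ÷ 2 = 1 remainder 0
1 ÷ 2 = 0 remainder 1
Reading remainders bottom to top: 10111100



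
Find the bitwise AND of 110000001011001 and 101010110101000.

AND: 1 only when both bits are 1
  110000001011001
& 101010110101000
-----------------
  100000000001000
Decimal: 24665 & 21928 = 16392



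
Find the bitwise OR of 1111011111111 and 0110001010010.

OR: 1 when either bit is 1
  1111011111111
| 0110001010010
---------------
  1111011111111
Decimal: 7935 | 3154 = 7935



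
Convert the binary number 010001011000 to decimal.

Sum of powers of 2 for each 1-bit:
2^3 + 2^4 + 2^6 + 2^10
= 8 + 16 + 64 + 1024
= 1112



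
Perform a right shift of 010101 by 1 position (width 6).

Original: 010101 (decimal 21)
Shift right by 1 position
Drop the 1 low bit; fill with zero on the left
Result: 001010 (decimal 10)
Equivalent: 21 >> 1 = 21 ÷ 2^1 = 10



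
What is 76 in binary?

Using repeated division by 2:
76 ÷ 2 = 38 remainder 0
38 ÷ 2 = 19 remainder 0
19 ÷ 2 = 9 remainder 1
9 ÷ 2 = 4 remainder 1
4 ÷ 2 = 2 remainder 0
2 ÷ 2 = 1 remainder 0
1 ÷ 2 = 0 remainder 1
Reading remainders bottom to top: 1001100



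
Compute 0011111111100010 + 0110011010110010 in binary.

Add column by column from the right: bit + bit + carry-in; write the sum mod 2, carry 1 when the sum is 2 or 3.
carry:  1111111111000100
        0011111111100010
+       0110011010110010
------------------------
       01010011010010100
(the carry out of the leftmost column, 0, becomes the leading bit)
Decimal check:
  0011111111100010 = 8192 + 4096 + 2048 + 1024 + 512 + 256 + 128 + 64 + 32 + 2 = 16354
  0110011010110010 = 16384 + 8192 + 1024 + 512 + 128 + 32 + 16 + 2 = 26290
  16354 + 26290 = 42644, and 01010011010010100 = 32768 + 8192 + 1024 + 512 + 128 + 16 + 4 = 42644 ✓



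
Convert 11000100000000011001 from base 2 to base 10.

Sum of powers of 2 for each 1-bit:
2^0 + 2^3 + 2^4 + 2^14 + 2^18 + 2^19
= 1 + 8 + 16 + 16384 + 262144 + 524288
= 802841



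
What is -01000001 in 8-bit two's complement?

Original: 01000001
Step 1 - Invert all bits: 10111110
Step 2 - Add 1: 10111111
Verification: 01000001 + 10111111 = 100000000; discarding the end carry (carry out of the top bit) leaves the 8-bit value 00000000, as required for x + (-x)



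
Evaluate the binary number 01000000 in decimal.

Sum of powers of 2 for each 1-bit:
2^6
= 64
= 64



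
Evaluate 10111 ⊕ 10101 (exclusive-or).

XOR: 1 when bits differ
  10111
^ 10101
-------
  00010
Decimal: 23 ^ 21 = 2



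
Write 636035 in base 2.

Using repeated division by 2:
636035 ÷ 2 = 318017 remainder 1
318017 ÷ 2 = 159008 remainder 1
159008 ÷ 2 = 79504 remainder 0
79504 ÷ 2 = 39752 remainder 0
39752 ÷ 2 = 19876 remainder 0
19876 ÷ 2 = 9938 remainder 0
9938 ÷ 2 = 4969 remainder 0
4969 ÷ 2 = 2484 remainder 1
2484 ÷ 2 = 1242 remainder 0
1242 ÷ 2 = 621 remainder 0
621 ÷ 2 = 310 remainder 1
310 ÷ 2 = 155 remainder 0
155 ÷ 2 = 77 remainder 1
77 ÷ 2 = 38 remainder 1
38 ÷ 2 = 19 remainder 0
19 ÷ 2 = 9 remainder 1
9 ÷ 2 = 4 remainder 1
4 ÷ 2 = 2 remainder 0
2 ÷ 2 = 1 remainder 0
1 ÷ 2 = 0 remainder 1
Reading remainders bottom to top: 10011011010010000011



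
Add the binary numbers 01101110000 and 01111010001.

Add column by column from the right: bit + bit + carry-in; write the sum mod 2, carry 1 when the sum is 2 or 3.
carry:  11111100000
        01101110000
+       01111010001
-------------------
       011101000001
(the carry out of the leftmost column, 0, becomes the leading bit)
Decimal check:
  01101110000 = 512 + 256 + 64 + 32 + 16 = 880
  01111010001 = 512 + 256 + 128 + 64 + 16 + 1 = 977
  880 + 977 = 1857, and 011101000001 = 1024 + 512 + 256 + 64 + 1 = 1857 ✓



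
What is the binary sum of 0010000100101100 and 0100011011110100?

Add column by column from the right: bit + bit + carry-in; write the sum mod 2, carry 1 when the sum is 2 or 3.
carry:  0000111111111000
        0010000100101100
+       0100011011110100
------------------------
       00110100000100000
(the carry out of the leftmost column, 0, becomes the leading bit)
Decimal check:
  0010000100101100 = 8192 + 256 + 32 + 8 + 4 = 8492
  0100011011110100 = 16384 + 1024 + 512 + 128 + 64 + 32 + 16 + 4 = 18164
  8492 + 18164 = 26656, and 00110100000100000 = 16384 + 8192 + 2048 + 32 = 26656 ✓



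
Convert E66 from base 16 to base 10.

Expand by place value (powers of 16):
Digit values: E = 14
E66 = 14 × 16^2 + 6 × 16^1 + 6 × 16^0
= 14 × 256 + 6 × 16 + 6 × 1
= 3584 + 96 + 6
= 3686



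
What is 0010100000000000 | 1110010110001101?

OR: 1 when either bit is 1
  0010100000000000
| 1110010110001101
------------------
  1110110110001101
Decimal: 10240 | 58765 = 60813



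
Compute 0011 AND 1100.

AND: 1 only when both bits are 1
  0011
& 1100
------
  0000
Decimal: 3 & 12 = 0



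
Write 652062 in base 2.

Using repeated division by 2:
652062 ÷ 2 = 326031 remainder 0
326031 ÷ 2 = 163015 remainder 1
163015 ÷ 2 = 81507 remainder 1
81507 ÷ 2 = 40753 remainder 1
40753 ÷ 2 = 20376 remainder 1
20376 ÷ 2 = 10188 remainder 0
10188 ÷ 2 = 5094 remainder 0
5094 ÷ 2 = 2547 remainder 0
2547 ÷ 2 = 1273 remainder 1
1273 ÷ 2 = 636 remainder 1
636 ÷ 2 = 318 remainder 0
318 ÷ 2 = 159 remainder 0
159 ÷ 2 = 79 remainder 1
79 ÷ 2 = 39 remainder 1
39 ÷ 2 = 19 remainder 1
19 ÷ 2 = 9 remainder 1
9 ÷ 2 = 4 remainder 1
4 ÷ 2 = 2 remainder 0
2 ÷ 2 = 1 remainder 0
1 ÷ 2 = 0 remainder 1
Reading remainders bottom to top: 10011111001100011110



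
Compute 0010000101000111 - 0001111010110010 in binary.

Method 1 - Direct subtraction (column by column from the right: bit − bit − borrow-in; if negative, add 2 and borrow 1 from the next column):
borrow: 0011110101100000
        0010000101000111
-       0001111010110010
------------------------
        0000001010010101

Method 2 - Add two's complement:
Two's complement of 0001111010110010: invert → 1110000101001101, add 1 → 1110000101001110
  0010000101000111
+ 1110000101001110
------------------
 10000001010010101  (end carry out of the top bit = 1)
Discarding the end carry: 0000001010010101
Decimal check:
  0010000101000111 = 8192 + 256 + 64 + 4 + 2 + 1 = 8519
  0001111010110010 = 4096 + 2048 + 1024 + 512 + 128 + 32 + 16 + 2 = 7858
  8519 - 7858 = 661, and 0000001010010101 = 512 + 128 + 16 + 4 + 1 = 661 ✓



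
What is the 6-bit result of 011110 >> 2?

Original: 011110 (decimal 30)
Shift right by 2 positions
Drop the 2 low bits; fill with zeros on the left
Result: 000111 (decimal 7)
Equivalent: 30 >> 2 = 30 ÷ 2^2 = 7



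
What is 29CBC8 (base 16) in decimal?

Expand by place value (powers of 16):
Digit values: C = 12, B = 11
29CBC8 = 2 × 16^5 + 9 × 16^4 + 12 × 16^3 + 11 × 16^2 + 12 × 16^1 + 8 × 16^0
= 2 × 1048576 + 9 × 65536 + 12 × 4096 + 11 × 256 + 12 × 16 + 8 × 1
= 2097152 + 589824 + 49152 + 2816 + 192 + 8
= 2739144



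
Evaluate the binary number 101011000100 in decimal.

Sum of powers of 2 for each 1-bit:
2^2 + 2^6 + 2^7 + 2^9 + 2^11
= 4 + 64 + 128 + 512 + 2048
= 2756



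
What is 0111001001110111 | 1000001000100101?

OR: 1 when either bit is 1
  0111001001110111
| 1000001000100101
------------------
  1111001001110111
Decimal: 29303 | 33317 = 62071



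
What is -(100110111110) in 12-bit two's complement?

Original (sign bit 1, negative): 100110111110
Step 1 - Invert all bits: 011001000001
Step 2 - Add 1: 011001000010
Verification: 100110111110 + 011001000010 = 1000000000000; discarding the end carry (carry out of the top bit) leaves the 12-bit value 000000000000, as required for x + (-x)



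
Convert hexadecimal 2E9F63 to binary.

Convert each hex digit to 4 bits:
  2 = 0010
  E = 1110
  9 = 1001
  F = 1111
  6 = 0110
  3 = 0011
Concatenate: 001011101001111101100011



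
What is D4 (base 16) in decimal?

Expand by place value (powers of 16):
Digit values: D = 13
D4 = 13 × 16^1 + 4 × 16^0
= 13 × 16 + 4 × 1
= 208 + 4
= 212



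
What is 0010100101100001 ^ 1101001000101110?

XOR: 1 when bits differ
  0010100101100001
^ 1101001000101110
------------------
  1111101101001111
Decimal: 10593 ^ 53806 = 64335



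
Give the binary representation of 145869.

Using repeated division by 2:
145869 ÷ 2 = 72934 remainder 1
72934 ÷ 2 = 36467 remainder 0
36467 ÷ 2 = 18233 remainder 1
18233 ÷ 2 = 9116 remainder 1
9116 ÷ 2 = 4558 remainder 0
4558 ÷ 2 = 2279 remainder 0
2279 ÷ 2 = 1139 remainder 1
1139 ÷ 2 = 569 remainder 1
569 ÷ 2 = 284 remainder 1
284 ÷ 2 = 142 remainder 0
142 ÷ 2 = 71 remainder 0
71 ÷ 2 = 35 remainder 1
35 ÷ 2 = 17 remainder 1
17 ÷ 2 = 8 remainder 1
8 ÷ 2 = 4 remainder 0
4 ÷ 2 = 2 remainder 0
2 ÷ 2 = 1 remainder 0
1 ÷ 2 = 0 remainder 1
Reading remainders bottom to top: 100011100111001101



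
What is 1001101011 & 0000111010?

AND: 1 only when both bits are 1
  1001101011
& 0000111010
------------
  0000101010
Decimal: 619 & 58 = 42



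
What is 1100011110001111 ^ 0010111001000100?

XOR: 1 when bits differ
  1100011110001111
^ 0010111001000100
------------------
  1110100111001011
Decimal: 51087 ^ 11844 = 59851



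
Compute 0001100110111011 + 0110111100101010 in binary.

Add column by column from the right: bit + bit + carry-in; write the sum mod 2, carry 1 when the sum is 2 or 3.
carry:  1111111001110100
        0001100110111011
+       0110111100101010
------------------------
       01000100011100101
(the carry out of the leftmost column, 0, becomes the leading bit)
Decimal check:
  0001100110111011 = 4096 + 2048 + 256 + 128 + 32 + 16 + 8 + 2 + 1 = 6587
  0110111100101010 = 16384 + 8192 + 2048 + 1024 + 512 + 256 + 32 + 8 + 2 = 28458
  6587 + 28458 = 35045, and 01000100011100101 = 32768 + 2048 + 128 + 64 + 32 + 4 + 1 = 35045 ✓



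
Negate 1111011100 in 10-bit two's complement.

Original (sign bit 1, negative): 1111011100
Step 1 - Invert all bits: 0000100011
Step 2 - Add 1: 0000100100
Verification: 1111011100 + 0000100100 = 10000000000; discarding the end carry (carry out of the top bit) leaves the 10-bit value 0000000000, as required for x + (-x)



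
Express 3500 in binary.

Using repeated division by 2:
3500 ÷ 2 = 1750 remainder 0
1750 ÷ 2 = 875 remainder 0
875 ÷ 2 = 437 remainder 1
437 ÷ 2 = 218 remainder 1
218 ÷ 2 = 109 remainder 0
109 ÷ 2 = 54 remainder 1
54 ÷ 2 = 27 remainder 0
27 ÷ 2 = 13 remainder 1
13 ÷ 2 = 6 remainder 1
6 ÷ 2 = 3 remainder 0
3 ÷ 2 = 1 remainder 1
1 ÷ 2 = 0 remainder 1
Reading remainders bottom to top: 110110101100



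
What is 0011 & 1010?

AND: 1 only when both bits are 1
  0011
& 1010
------
  0010
Decimal: 3 & 10 = 2



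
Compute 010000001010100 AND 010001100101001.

AND: 1 only when both bits are 1
  010000001010100
& 010001100101001
-----------------
  010000000000000
Decimal: 8276 & 9001 = 8192



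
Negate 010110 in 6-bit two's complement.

Original: 010110
Step 1 - Invert all bits: 101001
Step 2 - Add 1: 101010
Verification: 010110 + 101010 = 1000000; discarding the end carry (carry out of the top bit) leaves the 6-bit value 000000, as required for x + (-x)



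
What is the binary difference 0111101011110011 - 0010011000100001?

Method 1 - Direct subtraction (column by column from the right: bit − bit − borrow-in; if negative, add 2 and borrow 1 from the next column):
borrow: 0000100000000000
        0111101011110011
-       0010011000100001
------------------------
        0101010011010010

Method 2 - Add two's complement:
Two's complement of 0010011000100001: invert → 1101100111011110, add 1 → 1101100111011111
  0111101011110011
+ 1101100111011111
------------------
 10101010011010010  (end carry out of the top bit = 1)
Discarding the end carry: 0101010011010010
Decimal check:
  0111101011110011 = 16384 + 8192 + 4096 + 2048 + 512 + 128 + 64 + 32 + 16 + 2 + 1 = 31475
  0010011000100001 = 8192 + 1024 + 512 + 32 + 1 = 9761
  31475 - 9761 = 21714, and 0101010011010010 = 16384 + 4096 + 1024 + 128 + 64 + 16 + 2 = 21714 ✓



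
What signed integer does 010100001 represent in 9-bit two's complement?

Binary: 010100001
Sign bit: 0 (non-negative)
Read directly as an unsigned value:
010100001 = 128 + 32 + 1 = 161
Value: 161



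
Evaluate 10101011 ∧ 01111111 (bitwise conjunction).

AND: 1 only when both bits are 1
  10101011
& 01111111
----------
  00101011
Decimal: 171 & 127 = 43



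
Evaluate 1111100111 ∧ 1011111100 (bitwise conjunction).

AND: 1 only when both bits are 1
  1111100111
& 1011111100
------------
  1011100100
Decimal: 999 & 764 = 740



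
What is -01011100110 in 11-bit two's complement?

Original: 01011100110
Step 1 - Invert all bits: 10100011001
Step 2 - Add 1: 10100011010
Verification: 01011100110 + 10100011010 = 100000000000; discarding the end carry (carry out of the top bit) leaves the 11-bit value 00000000000, as required for x + (-x)



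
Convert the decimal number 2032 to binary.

Using repeated division by 2:
2032 ÷ 2 = 1016 remainder 0
1016 ÷ 2 = 508 remainder 0
508 ÷ 2 = 254 remainder 0
254 ÷ 2 = 127 remainder 0
127 ÷ 2 = 63 remainder 1
63 ÷ 2 = 31 remainder 1
31 ÷ 2 = 15 remainder 1
15 ÷ 2 = 7 remainder 1
7 ÷ 2 = 3 remainder 1
3 ÷ 2 = 1 remainder 1
1 ÷ 2 = 0 remainder 1
Reading remainders bottom to top: 11111110000



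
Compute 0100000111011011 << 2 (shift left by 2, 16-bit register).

Original: 0100000111011011 (decimal 16859)
Shift left by 2 positions
Append 2 zeros on the right and drop the 2 high bits that overflow the 16-bit width
Result: 0000011101101100 (decimal 1900)
Equivalent: 16859 << 2 = 16859 × 2^2 = 67436, truncated to 16 bits = 1900



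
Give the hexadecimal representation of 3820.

Using repeated division by 16 (digits 10–15 are A–F):
3820 ÷ 16 = 238 remainder 12 (C)
238 ÷ 16 = 14 remainder 14 (E)
14 ÷ 16 = 0 remainder 14 (E)
Reading remainders bottom to top: EEC



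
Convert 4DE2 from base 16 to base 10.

Expand by place value (powers of 16):
Digit values: D = 13, E = 14
4DE2 = 4 × 16^3 + 13 × 16^2 + 14 × 16^1 + 2 × 16^0
= 4 × 4096 + 13 × 256 + 14 × 16 + 2 × 1
= 16384 + 3328 + 224 + 2
= 19938



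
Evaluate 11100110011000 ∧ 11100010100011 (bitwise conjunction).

AND: 1 only when both bits are 1
  11100110011000
& 11100010100011
----------------
  11100010000000
Decimal: 14744 & 14499 = 14464



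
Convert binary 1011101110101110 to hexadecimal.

Group into 4-bit nibbles from right:
  1011 = B
  1011 = B
  1010 = A
  1110 = E
Result: BBAE



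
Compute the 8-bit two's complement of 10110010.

Original (sign bit 1, negative): 10110010
Step 1 - Invert all bits: 01001101
Step 2 - Add 1: 01001110
Verification: 10110010 + 01001110 = 100000000; discarding the end carry (carry out of the top bit) leaves the 8-bit value 00000000, as required for x + (-x)



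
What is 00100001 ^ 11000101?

XOR: 1 when bits differ
  00100001
^ 11000101
----------
  11100100
Decimal: 33 ^ 197 = 228



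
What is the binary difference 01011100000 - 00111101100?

Method 1 - Direct subtraction (column by column from the right: bit − bit − borrow-in; if negative, add 2 and borrow 1 from the next column):
borrow: 01111111000
        01011100000
-       00111101100
-------------------
        00011110100

Method 2 - Add two's complement:
Two's complement of 00111101100: invert → 11000010011, add 1 → 11000010100
  01011100000
+ 11000010100
-------------
 100011110100  (end carry out of the top bit = 1)
Discarding the end carry: 00011110100
Decimal check:
  01011100000 = 512 + 128 + 64 + 32 = 736
  00111101100 = 256 + 128 + 64 + 32 + 8 + 4 = 492
  736 - 492 = 244, and 00011110100 = 128 + 64 + 32 + 16 + 4 = 244 ✓



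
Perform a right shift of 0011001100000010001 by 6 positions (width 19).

Original: 0011001100000010001 (decimal 104465)
Shift right by 6 positions
Drop the 6 low bits; fill with zeros on the left
Result: 0000000011001100000 (decimal 1632)
Equivalent: 104465 >> 6 = 104465 ÷ 2^6 = 1632



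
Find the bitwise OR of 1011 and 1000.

OR: 1 when either bit is 1
  1011
| 1000
------
  1011
Decimal: 11 | 8 = 11



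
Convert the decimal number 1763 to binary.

Using repeated division by 2:
1763 ÷ 2 = 881 remainder 1
881 ÷ 2 = 440 remainder 1
440 ÷ 2 = 220 remainder 0
220 ÷ 2 = 110 remainder 0
110 ÷ 2 = 55 remainder 0
55 ÷ 2 = 27 remainder 1
27 ÷ 2 = 13 remainder 1
13 ÷ 2 = 6 remainder 1
6 ÷ 2 = 3 remainder 0
3 ÷ 2 = 1 remainder 1
1 ÷ 2 = 0 remainder 1
Reading remainders bottom to top: 11011100011



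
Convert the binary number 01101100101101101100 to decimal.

Sum of powers of 2 for each 1-bit:
2^2 + 2^3 + 2^5 + 2^6 + 2^8 + 2^9 + 2^11 + 2^14 + 2^15 + 2^17 + 2^18
= 4 + 8 + 32 + 64 + 256 + 512 + 2048 + 16384 + 32768 + 131072 + 262144
= 445292



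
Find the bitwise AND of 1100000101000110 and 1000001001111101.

AND: 1 only when both bits are 1
  1100000101000110
& 1000001001111101
------------------
  1000000001000100
Decimal: 49478 & 33405 = 32836



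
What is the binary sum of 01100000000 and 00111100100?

Add column by column from the right: bit + bit + carry-in; write the sum mod 2, carry 1 when the sum is 2 or 3.
carry:  11000000000
        01100000000
+       00111100100
-------------------
       010011100100
(the carry out of the leftmost column, 0, becomes the leading bit)
Decimal check:
  01100000000 = 512 + 256 = 768
  00111100100 = 256 + 128 + 64 + 32 + 4 = 484
  768 + 484 = 1252, and 010011100100 = 1024 + 128 + 64 + 32 + 4 = 1252 ✓



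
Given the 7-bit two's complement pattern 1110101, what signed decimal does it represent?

Binary: 1110101
Sign bit: 1 (negative)
Invert: 0001010
Add 1:  0001011
Magnitude: 0001011 = 8 + 2 + 1 = 11
Value: -11



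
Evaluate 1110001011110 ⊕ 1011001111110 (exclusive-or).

XOR: 1 when bits differ
  1110001011110
^ 1011001111110
---------------
  0101000100000
Decimal: 7262 ^ 5758 = 2592



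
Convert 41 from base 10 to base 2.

Using repeated division by 2:
41 ÷ 2 = 20 remainder 1
20 ÷ 2 = 10 remainder 0
10 ÷ 2 = 5 remainder 0
5 ÷ 2 = 2 remainder 1
2 ÷ 2 = 1 remainder 0
1 ÷ 2 = 0 remainder 1
Reading remainders bottom to top: 101001



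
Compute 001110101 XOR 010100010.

XOR: 1 when bits differ
  001110101
^ 010100010
-----------
  011010111
Decimal: 117 ^ 162 = 215



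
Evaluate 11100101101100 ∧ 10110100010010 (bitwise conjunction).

AND: 1 only when both bits are 1
  11100101101100
& 10110100010010
----------------
  10100100000000
Decimal: 14700 & 11538 = 10496



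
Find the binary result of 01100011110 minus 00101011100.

Method 1 - Direct subtraction (column by column from the right: bit − bit − borrow-in; if negative, add 2 and borrow 1 from the next column):
borrow: 01110000000
        01100011110
-       00101011100
-------------------
        00111000010

Method 2 - Add two's complement:
Two's complement of 00101011100: invert → 11010100011, add 1 → 11010100100
  01100011110
+ 11010100100
-------------
 100111000010  (end carry out of the top bit = 1)
Discarding the end carry: 00111000010
Decimal check:
  01100011110 = 512 + 256 + 16 + 8 + 4 + 2 = 798
  00101011100 = 256 + 64 + 16 + 8 + 4 = 348
  798 - 348 = 450, and 00111000010 = 256 + 128 + 64 + 2 = 450 ✓



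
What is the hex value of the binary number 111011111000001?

Group into 4-bit nibbles from right:
  0111 = 7
  0111 = 7
  1100 = C
  0001 = 1
Result: 77C1



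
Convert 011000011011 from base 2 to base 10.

Sum of powers of 2 for each 1-bit:
2^0 + 2^1 + 2^3 + 2^4 + 2^9 + 2^10
= 1 + 2 + 8 + 16 + 512 + 1024
= 1563



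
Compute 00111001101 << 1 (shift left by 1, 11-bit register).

Original: 00111001101 (decimal 461)
Shift left by 1 position
Append 1 zero on the right
Result: 01110011010 (decimal 922)
Equivalent: 461 << 1 = 461 × 2^1 = 922



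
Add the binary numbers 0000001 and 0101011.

Add column by column from the right: bit + bit + carry-in; write the sum mod 2, carry 1 when the sum is 2 or 3.
carry:  0000110
        0000001
+       0101011
---------------
       00101100
(the carry out of the leftmost column, 0, becomes the leading bit)
Decimal check:
  0000001 = 1
  0101011 = 32 + 8 + 2 + 1 = 43
  1 + 43 = 44, and 00101100 = 32 + 8 + 4 = 44 ✓



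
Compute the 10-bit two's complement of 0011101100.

Original: 0011101100
Step 1 - Invert all bits: 1100010011
Step 2 - Add 1: 1100010100
Verification: 0011101100 + 1100010100 = 10000000000; discarding the end carry (carry out of the top bit) leaves the 10-bit value 0000000000, as required for x + (-x)



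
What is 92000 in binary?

Using repeated division by 2:
92000 ÷ 2 = 46000 remainder 0
46000 ÷ 2 = 23000 remainder 0
23000 ÷ 2 = 11500 remainder 0
11500 ÷ 2 = 5750 remainder 0
5750 ÷ 2 = 2875 remainder 0
2875 ÷ 2 = 1437 remainder 1
1437 ÷ 2 = 718 remainder 1
718 ÷ 2 = 359 remainder 0
359 ÷ 2 = 179 remainder 1
179 ÷ 2 = 89 remainder 1
89 ÷ 2 = 44 remainder 1
44 ÷ 2 = 22 remainder 0
22 ÷ 2 = 11 remainder 0
11 ÷ 2 = 5 remainder 1
5 ÷ 2 = 2 remainder 1
2 ÷ 2 = 1 remainder 0
1 ÷ 2 = 0 remainder 1
Reading remainders bottom to top: 10110011101100000



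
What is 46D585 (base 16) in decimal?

Expand by place value (powers of 16):
Digit values: D = 13
46D585 = 4 × 16^5 + 6 × 16^4 + 13 × 16^3 + 5 × 16^2 + 8 × 16^1 + 5 × 16^0
= 4 × 1048576 + 6 × 65536 + 13 × 4096 + 5 × 256 + 8 × 16 + 5 × 1
= 4194304 + 393216 + 53248 + 1280 + 128 + 5
= 4642181



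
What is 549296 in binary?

Using repeated division by 2:
549296 ÷ 2 = 274648 remainder 0
274648 ÷ 2 = 137324 remainder 0
137324 ÷ 2 = 68662 remainder 0
68662 ÷ 2 = 34331 remainder 0
34331 ÷ 2 = 17165 remainder 1
17165 ÷ 2 = 8582 remainder 1
8582 ÷ 2 = 4291 remainder 0
4291 ÷ 2 = 2145 remainder 1
2145 ÷ 2 = 1072 remainder 1
1072 ÷ 2 = 536 remainder 0
536 ÷ 2 = 268 remainder 0
268 ÷ 2 = 134 remainder 0
134 ÷ 2 = 67 remainder 0
67 ÷ 2 = 33 remainder 1
33 ÷ 2 = 16 remainder 1
16 ÷ 2 = 8 remainder 0
8 ÷ 2 = 4 remainder 0
4 ÷ 2 = 2 remainder 0
2 ÷ 2 = 1 remainder 0
1 ÷ 2 = 0 remainder 1
Reading remainders bottom to top: 10000110000110110000



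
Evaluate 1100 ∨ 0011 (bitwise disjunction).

OR: 1 when either bit is 1
  1100
| 0011
------
  1111
Decimal: 12 | 3 = 15



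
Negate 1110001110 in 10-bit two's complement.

Original (sign bit 1, negative): 1110001110
Step 1 - Invert all bits: 0001110001
Step 2 - Add 1: 0001110010
Verification: 1110001110 + 0001110010 = 10000000000; discarding the end carry (carry out of the top bit) leaves the 10-bit value 0000000000, as required for x + (-x)



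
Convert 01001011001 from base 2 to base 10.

Sum of powers of 2 for each 1-bit:
2^0 + 2^3 + 2^4 + 2^6 + 2^9
= 1 + 8 + 16 + 64 + 512
= 601



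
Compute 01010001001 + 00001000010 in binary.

Add column by column from the right: bit + bit + carry-in; write the sum mod 2, carry 1 when the sum is 2 or 3.
carry:  00000000000
        01010001001
+       00001000010
-------------------
       001011001011
(the carry out of the leftmost column, 0, becomes the leading bit)
Decimal check:
  01010001001 = 512 + 128 + 8 + 1 = 649
  00001000010 = 64 + 2 = 66
  649 + 66 = 715, and 001011001011 = 512 + 128 + 64 + 8 + 2 + 1 = 715 ✓



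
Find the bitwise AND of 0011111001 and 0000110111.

AND: 1 only when both bits are 1
  0011111001
& 0000110111
------------
  0000110001
Decimal: 249 & 55 = 49



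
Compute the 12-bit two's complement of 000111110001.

Original: 000111110001
Step 1 - Invert all bits: 111000001110
Step 2 - Add 1: 111000001111
Verification: 000111110001 + 111000001111 = 1000000000000; discarding the end carry (carry out of the top bit) leaves the 12-bit value 000000000000, as required for x + (-x)



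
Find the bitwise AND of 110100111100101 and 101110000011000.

AND: 1 only when both bits are 1
  110100111100101
& 101110000011000
-----------------
  100100000000000
Decimal: 27109 & 23576 = 18432



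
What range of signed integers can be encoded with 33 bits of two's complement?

For 33-bit two's complement:
Minimum: -2^32 = -4294967296
Maximum: 2^32 - 1 = 4294967295



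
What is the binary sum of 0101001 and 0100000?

Add column by column from the right: bit + bit + carry-in; write the sum mod 2, carry 1 when the sum is 2 or 3.
carry:  1000000
        0101001
+       0100000
---------------
       01001001
(the carry out of the leftmost column, 0, becomes the leading bit)
Decimal check:
  0101001 = 32 + 8 + 1 = 41
  0100000 = 32
  41 + 32 = 73, and 01001001 = 64 + 8 + 1 = 73 ✓



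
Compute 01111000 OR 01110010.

OR: 1 when either bit is 1
  01111000
| 01110010
----------
  01111010
Decimal: 120 | 114 = 122



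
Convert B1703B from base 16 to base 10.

Expand by place value (powers of 16):
Digit values: B = 11
B1703B = 11 × 16^5 + 1 × 16^4 + 7 × 16^3 + 0 × 16^2 + 3 × 16^1 + 11 × 16^0
= 11 × 1048576 + 1 × 65536 + 7 × 4096 + 0 × 256 + 3 × 16 + 11 × 1
= 11534336 + 65536 + 28672 + 0 + 48 + 11
= 11628603



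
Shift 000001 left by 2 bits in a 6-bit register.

Original: 000001 (decimal 1)
Shift left by 2 positions
Append 2 zeros on the right
Result: 000100 (decimal 4)
Equivalent: 1 << 2 = 1 × 2^2 = 4



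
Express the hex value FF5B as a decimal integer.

Expand by place value (powers of 16):
Digit values: F = 15, B = 11
FF5B = 15 × 16^3 + 15 × 16^2 + 5 × 16^1 + 11 × 16^0
= 15 × 4096 + 15 × 256 + 5 × 16 + 11 × 1
= 61440 + 3840 + 80 + 11
= 65371



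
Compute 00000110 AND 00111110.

AND: 1 only when both bits are 1
  00000110
& 00111110
----------
  00000110
Decimal: 6 & 62 = 6



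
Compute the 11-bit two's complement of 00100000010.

Original: 00100000010
Step 1 - Invert all bits: 11011111101
Step 2 - Add 1: 11011111110
Verification: 00100000010 + 11011111110 = 100000000000; discarding the end carry (carry out of the top bit) leaves the 11-bit value 00000000000, as required for x + (-x)



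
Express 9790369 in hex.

Using repeated division by 16 (digits 10–15 are A–F):
9790369 ÷ 16 = 611898 remainder 1
611898 ÷ 16 = 38243 remainder 10 (A)
38243 ÷ 16 = 2390 remainder 3
2390 ÷ 16 = 149 remainder 6
149 ÷ 16 = 9 remainder 5
9 ÷ 16 = 0 remainder 9
Reading remainders bottom to top: 9563A1



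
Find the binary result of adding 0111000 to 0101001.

Add column by column from the right: bit + bit + carry-in; write the sum mod 2, carry 1 when the sum is 2 or 3.
carry:  1110000
        0111000
+       0101001
---------------
       01100001
(the carry out of the leftmost column, 0, becomes the leading bit)
Decimal check:
  0111000 = 32 + 16 + 8 = 56
  0101001 = 32 + 8 + 1 = 41
  56 + 41 = 97, and 01100001 = 64 + 32 + 1 = 97 ✓



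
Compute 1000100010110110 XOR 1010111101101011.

XOR: 1 when bits differ
  1000100010110110
^ 1010111101101011
------------------
  0010011111011101
Decimal: 34998 ^ 44907 = 10205



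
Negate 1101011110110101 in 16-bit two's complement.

Original (sign bit 1, negative): 1101011110110101
Step 1 - Invert all bits: 0010100001001010
Step 2 - Add 1: 0010100001001011
Verification: 1101011110110101 + 0010100001001011 = 10000000000000000; discarding the end carry (carry out of the top bit) leaves the 16-bit value 0000000000000000, as required for x + (-x)



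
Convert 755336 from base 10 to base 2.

Using repeated division by 2:
755336 ÷ 2 = 377668 remainder 0
377668 ÷ 2 = 188834 remainder 0
188834 ÷ 2 = 94417 remainder 0
94417 ÷ 2 = 47208 remainder 1
47208 ÷ 2 = 23604 remainder 0
23604 ÷ 2 = 11802 remainder 0
11802 ÷ 2 = 5901 remainder 0
5901 ÷ 2 = 2950 remainder 1
2950 ÷ 2 = 1475 remainder 0
1475 ÷ 2 = 737 remainder 1
737 ÷ 2 = 368 remainder 1
368 ÷ 2 = 184 remainder 0
184 ÷ 2 = 92 remainder 0
92 ÷ 2 = 46 remainder 0
46 ÷ 2 = 23 remainder 0
23 ÷ 2 = 11 remainder 1
11 ÷ 2 = 5 remainder 1
5 ÷ 2 = 2 remainder 1
2 ÷ 2 = 1 remainder 0
1 ÷ 2 = 0 remainder 1
Reading remainders bottom to top: 10111000011010001000



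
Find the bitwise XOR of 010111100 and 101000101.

XOR: 1 when bits differ
  010111100
^ 101000101
-----------
  111111001
Decimal: 188 ^ 325 = 505



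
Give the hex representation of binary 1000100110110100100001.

Group into 4-bit nibbles from right:
  0010 = 2
  0010 = 2
  0110 = 6
  1101 = D
  0010 = 2
  0001 = 1
Result: 226D21



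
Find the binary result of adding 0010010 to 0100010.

Add column by column from the right: bit + bit + carry-in; write the sum mod 2, carry 1 when the sum is 2 or 3.
carry:  0000100
        0010010
+       0100010
---------------
       00110100
(the carry out of the leftmost column, 0, becomes the leading bit)
Decimal check:
  0010010 = 16 + 2 = 18
  0100010 = 32 + 2 = 34
  18 + 34 = 52, and 00110100 = 32 + 16 + 4 = 52 ✓



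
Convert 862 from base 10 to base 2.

Using repeated division by 2:
862 ÷ 2 = 431 remainder 0
431 ÷ 2 = 215 remainder 1
215 ÷ 2 = 107 remainder 1
107 ÷ 2 = 53 remainder 1
53 ÷ 2 = 26 remainder 1
26 ÷ 2 = 13 remainder 0
13 ÷ 2 = 6 remainder 1
6 ÷ 2 = 3 remainder 0
3 ÷ 2 = 1 remainder 1
1 ÷ 2 = 0 remainder 1
Reading remainders bottom to top: 1101011110



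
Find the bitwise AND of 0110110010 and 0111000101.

AND: 1 only when both bits are 1
  0110110010
& 0111000101
------------
  0110000000
Decimal: 434 & 453 = 384



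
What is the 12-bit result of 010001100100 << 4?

Original: 010001100100 (decimal 1124)
Shift left by 4 positions
Append 4 zeros on the right and drop the 4 high bits that overflow the 12-bit width
Result: 011001000000 (decimal 1600)
Equivalent: 1124 << 4 = 1124 × 2^4 = 17984, truncated to 12 bits = 1600



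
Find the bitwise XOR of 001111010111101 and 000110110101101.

XOR: 1 when bits differ
  001111010111101
^ 000110110101101
-----------------
  001001100010000
Decimal: 7869 ^ 3501 = 4880



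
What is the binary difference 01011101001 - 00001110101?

Method 1 - Direct subtraction (column by column from the right: bit − bit − borrow-in; if negative, add 2 and borrow 1 from the next column):
borrow: 00011101000
        01011101001
-       00001110101
-------------------
        01001110100

Method 2 - Add two's complement:
Two's complement of 00001110101: invert → 11110001010, add 1 → 11110001011
  01011101001
+ 11110001011
-------------
 101001110100  (end carry out of the top bit = 1)
Discarding the end carry: 01001110100
Decimal check:
  01011101001 = 512 + 128 + 64 + 32 + 8 + 1 = 745
  00001110101 = 64 + 32 + 16 + 4 + 1 = 117
  745 - 117 = 628, and 01001110100 = 512 + 64 + 32 + 16 + 4 = 628 ✓

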